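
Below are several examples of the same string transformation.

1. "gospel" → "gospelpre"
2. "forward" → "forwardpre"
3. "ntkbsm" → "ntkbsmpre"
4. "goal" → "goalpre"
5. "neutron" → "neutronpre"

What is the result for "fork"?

forkpre

Each output is the input with this applied: append "pre".
"fork" → "forkpre".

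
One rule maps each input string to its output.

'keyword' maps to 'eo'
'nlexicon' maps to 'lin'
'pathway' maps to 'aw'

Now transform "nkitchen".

kcn

What's happening: keep one character in every 3, starting at position 2 (positions 2nd, 5th, 8th, ...).
"nkitchen" → "kcn".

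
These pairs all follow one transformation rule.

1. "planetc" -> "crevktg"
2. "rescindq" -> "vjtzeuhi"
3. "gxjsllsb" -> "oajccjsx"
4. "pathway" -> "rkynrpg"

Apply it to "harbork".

risfiby

What's happening: move the first character to the end, then shift every letter 9 places backward in the alphabet (wrapping around).
On "harbork": the first step gives "arborkh", and the second then gives "risfiby".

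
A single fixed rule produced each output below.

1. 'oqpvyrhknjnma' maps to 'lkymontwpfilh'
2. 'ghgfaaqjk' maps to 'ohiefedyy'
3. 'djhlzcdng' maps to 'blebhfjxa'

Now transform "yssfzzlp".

In each case the input is transformed by: move the last 3 characters to the front (rotate right by 3), then shift every letter 2 places backward in the alphabet (wrapping around).
On "yssfzzlp": the first step gives "zlpyssfz", and the second then gives "xjnwqqdx".

xjnwqqdx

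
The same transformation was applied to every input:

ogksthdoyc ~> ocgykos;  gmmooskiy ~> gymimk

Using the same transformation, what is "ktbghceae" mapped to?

ketabe

Each output is the input with this applied: take characters alternately from the front and the back (1st, last, 2nd, 2nd-last, ...), then delete the last 3 characters.
On "ktbghceae": the first step gives "ketabegch", and the second then gives "ketabe".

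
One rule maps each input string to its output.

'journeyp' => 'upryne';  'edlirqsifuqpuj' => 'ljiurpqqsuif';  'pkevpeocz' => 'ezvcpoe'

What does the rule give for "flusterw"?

Rule — delete the first 2 characters, then take characters alternately from the front and the back (1st, last, 2nd, 2nd-last, ...).
Applying both steps to "flusterw": "usterw", then "uwsrte".

uwsrte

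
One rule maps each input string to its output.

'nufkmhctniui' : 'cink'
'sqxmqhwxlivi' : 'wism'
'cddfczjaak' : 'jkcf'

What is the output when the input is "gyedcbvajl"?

Each output is the input with this applied: keep one character in every 3, starting at position 1 (positions 1st, 4th, 7th, ...), then move the last 2 characters to the front (rotate right by 2).
On "gyedcbvajl": the first step gives "gdvl", and the second then gives "vlgd".

vlgd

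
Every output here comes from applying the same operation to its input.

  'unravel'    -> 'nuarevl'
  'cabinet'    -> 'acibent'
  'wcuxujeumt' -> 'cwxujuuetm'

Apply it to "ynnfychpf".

nyfncyphf

What's happening: swap each adjacent pair of characters (1↔2, 3↔4, ...).
So "ynnfychpf" becomes "nyfncyphf".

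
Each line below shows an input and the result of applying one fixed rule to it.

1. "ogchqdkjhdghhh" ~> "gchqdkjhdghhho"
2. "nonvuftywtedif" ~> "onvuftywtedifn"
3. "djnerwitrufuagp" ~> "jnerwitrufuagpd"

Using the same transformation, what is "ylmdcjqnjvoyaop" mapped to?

Looking at the pairs, the operation is to move the first character to the end.
Applying that to "ylmdcjqnjvoyaop" gives "lmdcjqnjvoyaopy".

lmdcjqnjvoyaopy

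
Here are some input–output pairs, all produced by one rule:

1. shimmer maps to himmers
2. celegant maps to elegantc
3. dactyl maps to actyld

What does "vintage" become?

intagev

Rule — move the first character to the end.
Applying that to "vintage" gives "intagev".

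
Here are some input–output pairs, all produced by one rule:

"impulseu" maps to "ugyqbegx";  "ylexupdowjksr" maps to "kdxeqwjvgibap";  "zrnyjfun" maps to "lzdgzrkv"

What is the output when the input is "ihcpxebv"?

The pattern: take characters alternately from the front and the back (1st, last, 2nd, 2nd-last, ...), then shift every letter 12 places forward in the alphabet (wrapping around).
On "ihcpxebv": the first step gives "ivhbcepx", and the second then gives "uhtnoqbj".

uhtnoqbj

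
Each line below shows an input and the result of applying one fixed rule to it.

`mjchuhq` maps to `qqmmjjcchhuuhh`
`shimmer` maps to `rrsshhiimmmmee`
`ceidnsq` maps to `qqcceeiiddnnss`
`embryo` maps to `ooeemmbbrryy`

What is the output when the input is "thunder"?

Each output is the input with this applied: double every character, then move the last 2 characters to the front (rotate right by 2).
For "thunder", step one produces "tthhuunnddeerr"; step two turns that into "rrtthhuunnddee".

rrtthhuunnddee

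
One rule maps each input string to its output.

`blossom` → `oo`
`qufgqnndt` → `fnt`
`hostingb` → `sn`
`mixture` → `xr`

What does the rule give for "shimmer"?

ie

In each case the input is transformed by: keep one character in every 3, starting at position 3 (positions 3rd, 6th, 9th, ...).
So "shimmer" becomes "ie".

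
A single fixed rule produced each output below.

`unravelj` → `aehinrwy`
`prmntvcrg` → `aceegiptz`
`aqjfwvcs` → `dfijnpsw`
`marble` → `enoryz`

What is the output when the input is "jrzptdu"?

Each output is the input with this applied: shift every letter 13 places forward in the alphabet (wrapping around) — i.e. ROT13, then sort the characters into alphabetical order.
On "jrzptdu" that produces "ceghmqw".

ceghmqw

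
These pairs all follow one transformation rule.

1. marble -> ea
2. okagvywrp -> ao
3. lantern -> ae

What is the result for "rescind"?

The transformation: swap the first and last characters, then keep only the vowels.
Applying both steps to "rescind": "descinr", then "ei".

ei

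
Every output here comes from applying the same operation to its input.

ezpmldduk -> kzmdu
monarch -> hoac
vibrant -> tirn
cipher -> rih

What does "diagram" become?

Each output is the input with this applied: move the last character to the front, then keep every other character starting from the first (positions 1st, 3rd, 5th, ...).
Applying both steps to "diagram": "mdiagra", then "miga".

miga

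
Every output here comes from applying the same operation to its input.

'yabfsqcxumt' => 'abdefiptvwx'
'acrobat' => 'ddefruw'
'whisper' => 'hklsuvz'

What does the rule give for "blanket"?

Looking at the pairs, the operation is to shift every letter 3 places forward in the alphabet (wrapping around), then sort the characters into alphabetical order.
Working it through for "blanket": intermediate "eodqnhw", final "dehnoqw".
(Check on "acrobat": → "dfuredw" → "ddefruw" ✓)

dehnoqw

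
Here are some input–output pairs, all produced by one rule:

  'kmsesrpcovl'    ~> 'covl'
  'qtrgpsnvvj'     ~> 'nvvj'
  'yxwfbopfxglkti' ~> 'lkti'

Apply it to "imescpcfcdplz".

Looking at the pairs, the operation is to keep only the last 4 characters.
On "imescpcfcdplz" that produces "dplz".

dplz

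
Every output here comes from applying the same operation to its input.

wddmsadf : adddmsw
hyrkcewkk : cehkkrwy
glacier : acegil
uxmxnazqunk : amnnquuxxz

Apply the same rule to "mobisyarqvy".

abimoqrsvy

The transformation: delete the last character, then sort the characters into alphabetical order.
So "mobisyarqvy" becomes "abimoqrsvy".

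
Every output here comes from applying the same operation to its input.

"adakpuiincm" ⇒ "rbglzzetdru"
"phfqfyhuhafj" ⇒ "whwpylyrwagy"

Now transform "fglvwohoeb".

The rule is to shift every letter 9 places backward in the alphabet (wrapping around), then move the first 2 characters to the end (rotate left by 2).
For "fglvwohoeb", step one produces "wxcmnfyfvs"; step two turns that into "cmnfyfvswx".
(Check on "adakpuiincm": → "rurbglzzetd" → "rbglzzetdru" ✓)

cmnfyfvswx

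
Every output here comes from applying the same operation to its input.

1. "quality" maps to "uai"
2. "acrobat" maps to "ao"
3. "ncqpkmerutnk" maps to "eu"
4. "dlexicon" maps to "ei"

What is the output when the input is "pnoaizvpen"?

The rule is to delete the last 2 characters, then keep only the vowels.
Starting from "pnoaizvpen": after the first operation, "pnoaizvp"; after the second, "oai".
(Check on "dlexicon": → "dlexic" → "ei" ✓)

oai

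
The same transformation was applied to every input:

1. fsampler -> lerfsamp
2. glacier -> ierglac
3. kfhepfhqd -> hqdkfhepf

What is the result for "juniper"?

The rule is to move the last 3 characters to the front (rotate right by 3).
Doing the same to "juniper": "perjuni".

perjuni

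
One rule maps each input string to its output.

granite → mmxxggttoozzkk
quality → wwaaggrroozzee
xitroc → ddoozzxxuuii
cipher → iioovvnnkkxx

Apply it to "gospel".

Rule — double every character, then shift every letter 6 places forward in the alphabet (wrapping around).
For "gospel" the result is "mmuuyyvvkkrr".

mmuuyyvvkkrr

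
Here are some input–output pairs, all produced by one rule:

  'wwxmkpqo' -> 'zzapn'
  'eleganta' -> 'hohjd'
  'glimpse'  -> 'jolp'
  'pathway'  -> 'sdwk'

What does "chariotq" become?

In each case the input is transformed by: shift every letter 3 places forward in the alphabet (wrapping around), then delete the last 3 characters.
Applying both steps to "chariotq": "fkdulrwt", then "fkdul".

fkdul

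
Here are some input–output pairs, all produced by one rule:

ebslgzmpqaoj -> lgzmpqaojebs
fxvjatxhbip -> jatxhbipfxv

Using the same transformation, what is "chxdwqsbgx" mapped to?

dwqsbgxchx

The transformation: move the first 3 characters to the end (rotate left by 3).
Applying that to "chxdwqsbgx" gives "dwqsbgxchx".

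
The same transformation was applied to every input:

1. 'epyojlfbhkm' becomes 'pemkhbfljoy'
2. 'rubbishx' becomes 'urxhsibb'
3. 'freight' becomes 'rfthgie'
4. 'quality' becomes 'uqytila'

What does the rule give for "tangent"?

attnegn

Rule — move the first 2 characters to the end (rotate left by 2), then reverse the string.
For "tangent", step one produces "ngentta"; step two turns that into "attnegn".
(Check on "quality": → "alityqu" → "uqytila" ✓)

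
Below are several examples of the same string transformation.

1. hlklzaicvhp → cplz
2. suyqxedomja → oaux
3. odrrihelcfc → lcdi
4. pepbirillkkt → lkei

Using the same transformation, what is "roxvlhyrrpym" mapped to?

ryol

The pattern: keep one character in every 3, starting at position 2 (positions 2nd, 5th, 8th, ...), then move the first 2 characters to the end (rotate left by 2).
For "roxvlhyrrpym", step one produces "olry"; step two turns that into "ryol".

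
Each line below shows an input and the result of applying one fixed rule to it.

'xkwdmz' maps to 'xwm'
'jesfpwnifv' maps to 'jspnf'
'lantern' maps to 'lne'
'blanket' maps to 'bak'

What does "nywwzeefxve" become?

Each output is the input with this applied: swap each adjacent pair of characters (1↔2, 3↔4, ...), then keep every other character starting from the second (positions 2nd, 4th, 6th, ...).
Starting from "nywwzeefxve": after the first operation, "ynwwezfevxe"; after the second, "nwzex".

nwzex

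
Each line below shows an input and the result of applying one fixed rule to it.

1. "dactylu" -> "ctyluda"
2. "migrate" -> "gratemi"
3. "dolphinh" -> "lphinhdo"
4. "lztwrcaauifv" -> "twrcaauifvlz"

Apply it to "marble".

Looking at the pairs, the operation is to move the first 2 characters to the end (rotate left by 2).
"marble" → "rblema".

rblema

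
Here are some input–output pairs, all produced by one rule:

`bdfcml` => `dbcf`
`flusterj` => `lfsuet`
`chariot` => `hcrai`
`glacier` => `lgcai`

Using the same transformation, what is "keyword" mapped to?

Each output is the input with this applied: delete the last 2 characters, then swap each adjacent pair of characters (1↔2, 3↔4, ...).
Applying both steps to "keyword": "keywo", then "ekwyo".

ekwyo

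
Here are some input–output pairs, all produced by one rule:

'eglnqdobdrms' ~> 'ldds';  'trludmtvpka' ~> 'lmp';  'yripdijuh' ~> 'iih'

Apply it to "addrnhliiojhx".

dhih

In each case the input is transformed by: keep one character in every 3, starting at position 3 (positions 3rd, 6th, 9th, ...).
Applying that to "addrnhliiojhx" gives "dhih".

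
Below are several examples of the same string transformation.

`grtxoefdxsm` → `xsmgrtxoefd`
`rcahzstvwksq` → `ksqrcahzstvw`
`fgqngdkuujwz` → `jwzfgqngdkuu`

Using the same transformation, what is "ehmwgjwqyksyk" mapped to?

Looking at the pairs, the operation is to move the last 3 characters to the front (rotate right by 3).
Applying that to "ehmwgjwqyksyk" gives "sykehmwgjwqyk".

sykehmwgjwqyk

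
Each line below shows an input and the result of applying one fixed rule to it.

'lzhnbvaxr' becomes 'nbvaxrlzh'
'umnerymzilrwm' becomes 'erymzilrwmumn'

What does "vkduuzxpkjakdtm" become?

The transformation: move the first 3 characters to the end (rotate left by 3).
Applying that to "vkduuzxpkjakdtm" gives "uuzxpkjakdtmvkd".

uuzxpkjakdtmvkd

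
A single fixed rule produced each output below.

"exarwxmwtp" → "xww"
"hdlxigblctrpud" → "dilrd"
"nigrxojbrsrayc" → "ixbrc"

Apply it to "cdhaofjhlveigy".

dohey

Each output is the input with this applied: keep one character in every 3, starting at position 2 (positions 2nd, 5th, 8th, ...).
Doing the same to "cdhaofjhlveigy": "dohey".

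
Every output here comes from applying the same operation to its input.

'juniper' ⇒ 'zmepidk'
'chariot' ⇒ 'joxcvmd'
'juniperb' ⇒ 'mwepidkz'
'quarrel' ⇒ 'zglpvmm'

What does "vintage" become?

The rule is to shift every letter 5 places backward in the alphabet (wrapping around), then move the last 2 characters to the front (rotate right by 2).
Applying both steps to "vintage": "qdiovbz", then "bzqdiov".

bzqdiov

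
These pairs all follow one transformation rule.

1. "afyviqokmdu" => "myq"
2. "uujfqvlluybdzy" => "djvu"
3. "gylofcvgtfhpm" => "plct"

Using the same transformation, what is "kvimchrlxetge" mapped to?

Rule — keep one character in every 3, starting at position 3 (positions 3rd, 6th, 9th, ...), then move the last character to the front.
Working it through for "kvimchrlxetge": intermediate "ihxg", final "gihx".

gihx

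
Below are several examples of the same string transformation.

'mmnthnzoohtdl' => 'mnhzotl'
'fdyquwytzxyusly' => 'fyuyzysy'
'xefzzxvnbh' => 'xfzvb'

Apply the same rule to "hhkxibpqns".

hkipn

Rule — keep every other character starting from the first (positions 1st, 3rd, 5th, ...).
"hhkxibpqns" → "hkipn".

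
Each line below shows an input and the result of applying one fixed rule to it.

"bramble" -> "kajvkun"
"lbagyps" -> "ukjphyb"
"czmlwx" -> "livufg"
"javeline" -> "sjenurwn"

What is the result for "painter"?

yjrwcna

What's happening: shift every letter 9 places forward in the alphabet (wrapping around).
On "painter" that produces "yjrwcna".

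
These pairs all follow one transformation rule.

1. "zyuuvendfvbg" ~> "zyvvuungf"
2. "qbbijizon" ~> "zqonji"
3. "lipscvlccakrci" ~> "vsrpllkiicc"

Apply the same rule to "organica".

The rule is to sort the characters into reverse alphabetical order, then delete the last 3 characters.
On "organica": the first step gives "ronigcaa", and the second then gives "ronig".

ronig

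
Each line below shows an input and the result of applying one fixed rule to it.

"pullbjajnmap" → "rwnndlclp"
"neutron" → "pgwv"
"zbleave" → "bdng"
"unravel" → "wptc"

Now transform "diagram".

Looking at the pairs, the operation is to delete the last 3 characters, then shift every letter 2 places forward in the alphabet (wrapping around).
For "diagram", step one produces "diag"; step two turns that into "fkci".
(Check on "pullbjajnmap": → "pullbjajn" → "rwnndlclp" ✓)

fkci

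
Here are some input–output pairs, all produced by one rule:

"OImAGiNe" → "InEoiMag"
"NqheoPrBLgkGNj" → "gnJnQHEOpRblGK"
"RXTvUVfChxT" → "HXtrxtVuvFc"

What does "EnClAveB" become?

In each case the input is transformed by: move the last 3 characters to the front (rotate right by 3), then flip the case of every letter.
For "EnClAveB", step one produces "veBEnClA"; step two turns that into "VEbeNcLa".
(Check on "RXTvUVfChxT": → "hxTRXTvUVfC" → "HXtrxtVuvFc" ✓)

VEbeNcLa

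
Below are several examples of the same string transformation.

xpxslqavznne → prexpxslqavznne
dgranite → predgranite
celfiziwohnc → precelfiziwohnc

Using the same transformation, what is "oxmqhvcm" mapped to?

Each output is the input with this applied: prepend "pre".
"oxmqhvcm" → "preoxmqhvcm".

preoxmqhvcm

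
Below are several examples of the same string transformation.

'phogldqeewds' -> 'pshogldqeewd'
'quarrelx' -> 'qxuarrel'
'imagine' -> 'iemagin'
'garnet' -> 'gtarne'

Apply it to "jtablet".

jttable

What's happening: swap the first and last characters, then move the last character to the front.
Starting from "jtablet": after the first operation, "ttablej"; after the second, "jttable".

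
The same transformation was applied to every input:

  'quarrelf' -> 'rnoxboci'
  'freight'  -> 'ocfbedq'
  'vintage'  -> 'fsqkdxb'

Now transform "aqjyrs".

The transformation: swap each adjacent pair of characters (1↔2, 3↔4, ...), then shift every letter 3 places backward in the alphabet (wrapping around).
"aqjyrs" → "qayjsr" → "nxvgpo".

nxvgpo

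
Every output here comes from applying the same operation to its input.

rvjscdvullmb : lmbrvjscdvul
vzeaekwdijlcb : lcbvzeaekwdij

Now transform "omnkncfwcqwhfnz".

The pattern: move the last 3 characters to the front (rotate right by 3).
So "omnkncfwcqwhfnz" becomes "fnzomnkncfwcqwh".

fnzomnkncfwcqwh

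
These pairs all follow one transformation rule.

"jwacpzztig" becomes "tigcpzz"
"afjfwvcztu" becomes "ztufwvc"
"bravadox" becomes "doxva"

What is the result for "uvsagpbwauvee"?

Looking at the pairs, the operation is to delete the first 3 characters, then move the last 3 characters to the front (rotate right by 3).
Working it through for "uvsagpbwauvee": intermediate "agpbwauvee", final "veeagpbwau".

veeagpbwau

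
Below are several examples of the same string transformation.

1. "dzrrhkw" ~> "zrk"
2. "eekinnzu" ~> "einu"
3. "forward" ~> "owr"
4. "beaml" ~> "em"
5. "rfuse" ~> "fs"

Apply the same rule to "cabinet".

The pattern: keep every other character starting from the second (positions 2nd, 4th, 6th, ...).
For "cabinet" the result is "aie".

aie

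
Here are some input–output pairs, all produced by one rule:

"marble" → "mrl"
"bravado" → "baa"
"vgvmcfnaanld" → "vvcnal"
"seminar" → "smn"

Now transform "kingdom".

Looking at the pairs, the operation is to delete the last character, then keep every other character starting from the first (positions 1st, 3rd, 5th, ...).
Working it through for "kingdom": intermediate "kingdo", final "knd".

knd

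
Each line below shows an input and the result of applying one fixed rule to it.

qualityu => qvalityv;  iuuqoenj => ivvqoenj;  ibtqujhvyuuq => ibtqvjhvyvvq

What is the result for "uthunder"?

Each output is the input with this applied: replace every "u" with "v".
"uthunder" → "vthvnder".

vthvnder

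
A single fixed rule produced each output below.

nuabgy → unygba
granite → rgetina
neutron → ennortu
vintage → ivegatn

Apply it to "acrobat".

catabor

In each case the input is transformed by: reverse the string, then move the last 2 characters to the front (rotate right by 2).
Working it through for "acrobat": intermediate "taborca", final "catabor".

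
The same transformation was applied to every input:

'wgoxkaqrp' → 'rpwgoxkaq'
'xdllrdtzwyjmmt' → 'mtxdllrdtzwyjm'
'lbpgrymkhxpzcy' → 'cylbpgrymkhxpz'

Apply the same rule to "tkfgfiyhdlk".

lktkfgfiyhd

Each output is the input with this applied: move the last 2 characters to the front (rotate right by 2).
On "tkfgfiyhdlk" that produces "lktkfgfiyhd".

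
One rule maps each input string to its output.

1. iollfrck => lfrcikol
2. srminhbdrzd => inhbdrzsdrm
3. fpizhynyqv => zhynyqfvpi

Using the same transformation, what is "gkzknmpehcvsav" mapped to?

knmpehcvsagvkz

Rule — swap the first and last characters, then move the first 3 characters to the end (rotate left by 3).
For "gkzknmpehcvsav" the result is "knmpehcvsagvkz".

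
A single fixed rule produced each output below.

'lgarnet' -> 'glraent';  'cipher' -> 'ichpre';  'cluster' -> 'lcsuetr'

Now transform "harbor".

What's happening: swap each adjacent pair of characters (1↔2, 3↔4, ...).
For "harbor" the result is "ahbrro".

ahbrro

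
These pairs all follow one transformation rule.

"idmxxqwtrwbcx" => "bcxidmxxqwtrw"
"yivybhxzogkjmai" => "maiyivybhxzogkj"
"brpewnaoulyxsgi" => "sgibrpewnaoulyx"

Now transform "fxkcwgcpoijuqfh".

Rule — move the last 3 characters to the front (rotate right by 3).
Applying that to "fxkcwgcpoijuqfh" gives "qfhfxkcwgcpoiju".

qfhfxkcwgcpoiju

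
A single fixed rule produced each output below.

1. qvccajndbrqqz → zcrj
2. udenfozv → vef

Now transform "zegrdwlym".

mgw

The rule is to take characters alternately from the front and the back (1st, last, 2nd, 2nd-last, ...), then keep one character in every 3, starting at position 2 (positions 2nd, 5th, 8th, ...).
On "zegrdwlym": the first step gives "zmeyglrwd", and the second then gives "mgw".
(Check on "qvccajndbrqqz": → "qzvqcqcrabjdn" → "zcrj" ✓)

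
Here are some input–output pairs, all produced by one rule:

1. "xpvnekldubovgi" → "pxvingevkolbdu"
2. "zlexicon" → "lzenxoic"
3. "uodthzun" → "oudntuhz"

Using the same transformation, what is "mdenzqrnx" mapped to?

dmexnnzrq

The rule is to move the first character to the end, then take characters alternately from the front and the back (1st, last, 2nd, 2nd-last, ...).
"mdenzqrnx" → "dmexnnzrq".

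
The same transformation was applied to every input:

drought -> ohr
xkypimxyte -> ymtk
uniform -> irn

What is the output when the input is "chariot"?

aoh

In each case the input is transformed by: move the first 2 characters to the end (rotate left by 2), then keep one character in every 3, starting at position 1 (positions 1st, 4th, 7th, ...).
On "chariot": the first step gives "ariotch", and the second then gives "aoh".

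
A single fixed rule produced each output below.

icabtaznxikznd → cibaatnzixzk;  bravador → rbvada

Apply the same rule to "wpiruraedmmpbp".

What's happening: delete the last 2 characters, then swap each adjacent pair of characters (1↔2, 3↔4, ...).
For "wpiruraedmmpbp", step one produces "wpiruraedmmp"; step two turns that into "pwrirueamdpm".
(Check on "icabtaznxikznd": → "icabtaznxikz" → "cibaatnzixzk" ✓)

pwrirueamdpm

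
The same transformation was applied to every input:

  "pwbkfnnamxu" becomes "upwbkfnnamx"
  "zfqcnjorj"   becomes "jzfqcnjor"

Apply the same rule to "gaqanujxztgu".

ugaqanujxztg

The pattern: move the last character to the front.
On "gaqanujxztgu" that produces "ugaqanujxztg".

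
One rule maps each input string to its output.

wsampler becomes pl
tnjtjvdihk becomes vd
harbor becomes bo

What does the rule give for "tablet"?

Rule — swap the front and back halves of the string, then keep only the first 2 characters.
On "tablet": the first step gives "lettab", and the second then gives "le".

le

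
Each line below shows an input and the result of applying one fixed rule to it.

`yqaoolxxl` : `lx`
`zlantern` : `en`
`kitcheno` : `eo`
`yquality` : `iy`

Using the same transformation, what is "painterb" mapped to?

Each output is the input with this applied: keep every other character starting from the second (positions 2nd, 4th, 6th, ...), then delete the first 2 characters.
For "painterb", step one produces "aneb"; step two turns that into "eb".

eb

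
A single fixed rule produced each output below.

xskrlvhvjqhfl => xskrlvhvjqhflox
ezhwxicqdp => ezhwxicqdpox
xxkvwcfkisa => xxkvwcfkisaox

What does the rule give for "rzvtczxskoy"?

Each output is the input with this applied: append "ox".
For "rzvtczxskoy" the result is "rzvtczxskoyox".

rzvtczxskoyox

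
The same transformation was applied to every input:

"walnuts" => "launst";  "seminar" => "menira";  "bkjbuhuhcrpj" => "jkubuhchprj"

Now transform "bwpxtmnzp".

What's happening: delete the first character, then swap each adjacent pair of characters (1↔2, 3↔4, ...).
Applying both steps to "bwpxtmnzp": "wpxtmnzp", then "pwtxnmpz".

pwtxnmpz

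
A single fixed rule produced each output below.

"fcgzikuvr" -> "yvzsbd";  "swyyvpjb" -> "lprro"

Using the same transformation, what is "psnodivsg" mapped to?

ilghwb

Each output is the input with this applied: shift every letter 7 places backward in the alphabet (wrapping around), then delete the last 3 characters.
For "psnodivsg", step one produces "ilghwbolz"; step two turns that into "ilghwb".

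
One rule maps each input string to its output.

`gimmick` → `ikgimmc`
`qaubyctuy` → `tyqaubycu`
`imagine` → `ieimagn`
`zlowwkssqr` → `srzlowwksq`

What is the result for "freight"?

gtfreih

The transformation: move the last 2 characters to the front (rotate right by 2), then swap the first and last characters.
"freight" → "htfreig" → "gtfreih".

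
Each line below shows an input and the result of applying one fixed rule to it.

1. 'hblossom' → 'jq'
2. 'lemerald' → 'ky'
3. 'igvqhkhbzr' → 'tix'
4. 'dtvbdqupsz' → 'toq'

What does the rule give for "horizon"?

pm

Rule — keep one character in every 3, starting at position 3 (positions 3rd, 6th, 9th, ...), then shift every letter 2 places backward in the alphabet (wrapping around).
Working it through for "horizon": intermediate "ro", final "pm".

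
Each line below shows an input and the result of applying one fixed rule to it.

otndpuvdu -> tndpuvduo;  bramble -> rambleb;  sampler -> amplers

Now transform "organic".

rganico

The rule is to move the first character to the end.
For "organic" the result is "rganico".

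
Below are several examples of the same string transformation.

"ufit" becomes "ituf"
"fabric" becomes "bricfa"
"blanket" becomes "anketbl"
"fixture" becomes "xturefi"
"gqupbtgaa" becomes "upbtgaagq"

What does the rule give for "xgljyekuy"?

ljyekuyxg

Rule — move the first 2 characters to the end (rotate left by 2).
For "xgljyekuy" the result is "ljyekuyxg".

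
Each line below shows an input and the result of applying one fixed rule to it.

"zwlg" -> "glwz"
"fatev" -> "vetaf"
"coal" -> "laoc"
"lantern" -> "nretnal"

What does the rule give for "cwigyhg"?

ghygiwc

The rule is to reverse the string.
So "cwigyhg" becomes "ghygiwc".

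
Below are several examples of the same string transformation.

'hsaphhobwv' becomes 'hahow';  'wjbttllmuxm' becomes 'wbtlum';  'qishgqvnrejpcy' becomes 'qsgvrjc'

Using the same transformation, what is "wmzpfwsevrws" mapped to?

wzfsvw

Looking at the pairs, the operation is to keep every other character starting from the first (positions 1st, 3rd, 5th, ...).
Applying that to "wmzpfwsevrws" gives "wzfsvw".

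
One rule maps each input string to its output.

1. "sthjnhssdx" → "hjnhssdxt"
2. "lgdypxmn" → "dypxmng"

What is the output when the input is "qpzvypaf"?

zvypafp

In each case the input is transformed by: delete the first character, then move the first character to the end.
Starting from "qpzvypaf": after the first operation, "pzvypaf"; after the second, "zvypafp".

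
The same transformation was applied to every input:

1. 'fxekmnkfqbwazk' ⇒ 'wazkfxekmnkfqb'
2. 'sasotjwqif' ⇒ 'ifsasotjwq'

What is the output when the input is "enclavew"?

Looking at the pairs, the operation is to swap the front and back halves of the string, then move the first 3 characters to the end (rotate left by 3).
For "enclavew" the result is "wenclave".

wenclave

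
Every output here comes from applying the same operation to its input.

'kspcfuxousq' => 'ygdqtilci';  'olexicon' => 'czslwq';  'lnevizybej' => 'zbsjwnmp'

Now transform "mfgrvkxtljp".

The rule is to shift every letter 12 places backward in the alphabet (wrapping around), then delete the last 2 characters.
Working it through for "mfgrvkxtljp": intermediate "atufjylhzxd", final "atufjylhz".

atufjylhz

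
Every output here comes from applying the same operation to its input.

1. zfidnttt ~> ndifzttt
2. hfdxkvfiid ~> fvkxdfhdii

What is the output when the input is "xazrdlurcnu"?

The pattern: move the last 3 characters to the front (rotate right by 3), then reverse the string.
Starting from "xazrdlurcnu": after the first operation, "cnuxazrdlur"; after the second, "ruldrzaxunc".

ruldrzaxunc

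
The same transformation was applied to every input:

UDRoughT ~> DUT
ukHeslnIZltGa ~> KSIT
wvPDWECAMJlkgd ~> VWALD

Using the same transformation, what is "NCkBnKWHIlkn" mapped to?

CNHK

Looking at the pairs, the operation is to keep one character in every 3, starting at position 2 (positions 2nd, 5th, 8th, ...), then convert every letter to uppercase.
Working it through for "NCkBnKWHIlkn": intermediate "CnHk", final "CNHK".
(Check on "ukHeslnIZltGa": → "ksIt" → "KSIT" ✓)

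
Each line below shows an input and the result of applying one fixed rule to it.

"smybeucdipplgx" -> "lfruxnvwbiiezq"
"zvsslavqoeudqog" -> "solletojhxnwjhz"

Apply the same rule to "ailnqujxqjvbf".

tbegjncqjcouy

In each case the input is transformed by: shift every letter 7 places backward in the alphabet (wrapping around).
Doing the same to "ailnqujxqjvbf": "tbegjncqjcouy".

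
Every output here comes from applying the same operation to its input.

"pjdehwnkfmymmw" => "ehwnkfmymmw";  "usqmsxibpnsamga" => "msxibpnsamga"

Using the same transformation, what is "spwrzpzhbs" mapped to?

rzpzhbs

Each output is the input with this applied: delete the first 3 characters.
Doing the same to "spwrzpzhbs": "rzpzhbs".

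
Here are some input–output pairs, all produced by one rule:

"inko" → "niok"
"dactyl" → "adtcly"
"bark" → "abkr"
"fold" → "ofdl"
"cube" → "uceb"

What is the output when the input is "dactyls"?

The pattern: swap each adjacent pair of characters (1↔2, 3↔4, ...).
For "dactyls" the result is "adtclys".

adtclys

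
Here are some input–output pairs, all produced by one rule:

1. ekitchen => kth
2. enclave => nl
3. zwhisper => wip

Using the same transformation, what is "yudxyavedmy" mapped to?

The transformation: delete the last 2 characters, then keep every other character starting from the second (positions 2nd, 4th, 6th, ...).
Starting from "yudxyavedmy": after the first operation, "yudxyaved"; after the second, "uxae".

uxae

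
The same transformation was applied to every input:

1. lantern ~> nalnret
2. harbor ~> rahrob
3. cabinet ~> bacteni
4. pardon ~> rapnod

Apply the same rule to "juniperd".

nujdrepi

Looking at the pairs, the operation is to reverse the string, then move the last 3 characters to the front (rotate right by 3).
On "juniperd": the first step gives "drepinuj", and the second then gives "nujdrepi".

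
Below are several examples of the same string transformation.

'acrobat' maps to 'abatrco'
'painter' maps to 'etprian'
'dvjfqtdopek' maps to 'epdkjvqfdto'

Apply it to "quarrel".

The pattern: move the last 3 characters to the front (rotate right by 3), then swap each adjacent pair of characters (1↔2, 3↔4, ...).
"quarrel" → "relquar" → "erqlaur".

erqlaur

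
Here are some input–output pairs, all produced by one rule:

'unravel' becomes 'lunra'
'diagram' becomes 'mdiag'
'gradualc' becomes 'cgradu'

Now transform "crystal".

The rule is to move the last 3 characters to the front (rotate right by 3), then delete the first 2 characters.
Starting from "crystal": after the first operation, "talcrys"; after the second, "lcrys".

lcrys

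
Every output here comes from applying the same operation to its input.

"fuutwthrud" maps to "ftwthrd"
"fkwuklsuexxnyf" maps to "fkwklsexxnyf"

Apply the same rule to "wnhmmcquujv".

wnhmmcqjv

Each output is the input with this applied: remove every "u".
For "wnhmmcquujv" the result is "wnhmmcqjv".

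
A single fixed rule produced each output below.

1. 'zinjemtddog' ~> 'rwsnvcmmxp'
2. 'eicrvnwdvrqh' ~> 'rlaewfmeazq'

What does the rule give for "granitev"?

In each case the input is transformed by: delete the first character, then shift every letter 9 places forward in the alphabet (wrapping around).
Applying both steps to "granitev": "ranitev", then "ajwrcne".
(Check on "zinjemtddog": → "injemtddog" → "rwsnvcmmxp" ✓)

ajwrcne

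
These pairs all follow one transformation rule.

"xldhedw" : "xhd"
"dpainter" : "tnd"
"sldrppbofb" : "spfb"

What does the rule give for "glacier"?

rga

Looking at the pairs, the operation is to sort the characters into reverse alphabetical order, then keep one character in every 3, starting at position 1 (positions 1st, 4th, 7th, ...).
Applying that to "glacier" gives "rga".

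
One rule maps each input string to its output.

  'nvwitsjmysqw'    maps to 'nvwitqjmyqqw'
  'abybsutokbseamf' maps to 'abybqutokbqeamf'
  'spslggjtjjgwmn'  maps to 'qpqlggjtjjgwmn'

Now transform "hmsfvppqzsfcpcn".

The rule is to replace every "s" with "q".
"hmsfvppqzsfcpcn" → "hmqfvppqzqfcpcn".

hmqfvppqzqfcpcn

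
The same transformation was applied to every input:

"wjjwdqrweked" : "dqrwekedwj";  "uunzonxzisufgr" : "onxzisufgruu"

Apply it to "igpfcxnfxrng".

What's happening: move the first 2 characters to the end (rotate left by 2), then delete the first 2 characters.
Working it through for "igpfcxnfxrng": intermediate "pfcxnfxrngig", final "cxnfxrngig".

cxnfxrngig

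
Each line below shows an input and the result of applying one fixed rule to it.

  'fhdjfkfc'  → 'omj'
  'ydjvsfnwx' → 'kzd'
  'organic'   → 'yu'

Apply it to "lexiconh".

ljo

The rule is to keep one character in every 3, starting at position 2 (positions 2nd, 5th, 8th, ...), then shift every letter 7 places forward in the alphabet (wrapping around).
For "lexiconh", step one produces "ech"; step two turns that into "ljo".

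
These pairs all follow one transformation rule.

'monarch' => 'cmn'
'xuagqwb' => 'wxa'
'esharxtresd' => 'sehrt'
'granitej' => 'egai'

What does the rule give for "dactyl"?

ydc

Each output is the input with this applied: move the last 3 characters to the front (rotate right by 3), then keep every other character starting from the second (positions 2nd, 4th, 6th, ...).
Starting from "dactyl": after the first operation, "tyldac"; after the second, "ydc".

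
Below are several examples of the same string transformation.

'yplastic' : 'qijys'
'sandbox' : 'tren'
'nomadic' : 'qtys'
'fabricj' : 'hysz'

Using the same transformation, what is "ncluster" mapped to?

What's happening: shift every letter 10 places backward in the alphabet (wrapping around), then delete the first 3 characters.
On "ncluster": the first step gives "dsbkijuh", and the second then gives "kijuh".

kijuh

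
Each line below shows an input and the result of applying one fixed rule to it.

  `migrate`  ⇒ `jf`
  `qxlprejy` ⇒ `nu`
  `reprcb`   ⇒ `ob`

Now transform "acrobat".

xz

The pattern: shift every letter 3 places backward in the alphabet (wrapping around), then keep only the first 2 characters.
"acrobat" → "xzolyxq" → "xz".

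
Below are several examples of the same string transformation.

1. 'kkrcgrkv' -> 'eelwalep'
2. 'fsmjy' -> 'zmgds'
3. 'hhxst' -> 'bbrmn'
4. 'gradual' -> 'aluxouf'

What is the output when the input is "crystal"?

wlsmnuf

Rule — shift every letter 6 places backward in the alphabet (wrapping around).
For "crystal" the result is "wlsmnuf".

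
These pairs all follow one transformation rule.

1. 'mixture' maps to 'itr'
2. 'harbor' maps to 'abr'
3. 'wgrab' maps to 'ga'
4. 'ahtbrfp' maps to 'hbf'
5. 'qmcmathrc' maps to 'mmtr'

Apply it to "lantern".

Looking at the pairs, the operation is to keep every other character starting from the second (positions 2nd, 4th, 6th, ...).
"lantern" → "atr".

atr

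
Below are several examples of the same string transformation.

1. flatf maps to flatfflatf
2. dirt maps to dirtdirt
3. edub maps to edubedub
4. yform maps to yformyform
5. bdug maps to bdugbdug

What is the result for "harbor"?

Looking at the pairs, the operation is to write the whole string twice.
Applying that to "harbor" gives "harborharbor".

harborharbor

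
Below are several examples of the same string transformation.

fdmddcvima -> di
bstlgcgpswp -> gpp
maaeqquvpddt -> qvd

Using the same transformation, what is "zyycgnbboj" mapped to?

gb

In each case the input is transformed by: delete the first 2 characters, then keep one character in every 3, starting at position 3 (positions 3rd, 6th, 9th, ...).
Working it through for "zyycgnbboj": intermediate "ycgnbboj", final "gb".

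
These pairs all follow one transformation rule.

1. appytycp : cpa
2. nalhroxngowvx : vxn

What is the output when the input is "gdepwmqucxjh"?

What's happening: move the first character to the end, then keep only the last 3 characters.
"gdepwmqucxjh" → "depwmqucxjhg" → "jhg".

jhg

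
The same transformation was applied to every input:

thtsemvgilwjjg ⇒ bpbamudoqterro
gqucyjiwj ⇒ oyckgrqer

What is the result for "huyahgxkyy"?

What's happening: shift every letter 8 places forward in the alphabet (wrapping around).
So "huyahgxkyy" becomes "pcgipofsgg".

pcgipofsgg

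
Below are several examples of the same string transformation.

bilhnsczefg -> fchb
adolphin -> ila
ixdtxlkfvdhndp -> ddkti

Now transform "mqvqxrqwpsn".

sqqm

The rule is to reverse the string, then keep one character in every 3, starting at position 2 (positions 2nd, 5th, 8th, ...).
Applying both steps to "mqvqxrqwpsn": "nspwqrxqvqm", then "sqqm".
(Check on "ixdtxlkfvdhndp": → "pdnhdvfklxtdxi" → "ddkti" ✓)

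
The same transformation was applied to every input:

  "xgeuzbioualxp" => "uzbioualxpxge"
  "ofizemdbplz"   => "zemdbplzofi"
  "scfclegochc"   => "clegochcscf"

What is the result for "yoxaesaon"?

aesaonyox

Looking at the pairs, the operation is to move the first 3 characters to the end (rotate left by 3).
For "yoxaesaon" the result is "aesaonyox".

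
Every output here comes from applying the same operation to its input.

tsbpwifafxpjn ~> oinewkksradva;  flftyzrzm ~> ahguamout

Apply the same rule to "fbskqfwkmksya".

In each case the input is transformed by: shift every letter 5 places backward in the alphabet (wrapping around), then take characters alternately from the front and the back (1st, last, 2nd, 2nd-last, ...).
Starting from "fbskqfwkmksya": after the first operation, "awnflarfhfntv"; after the second, "avwtnnfflhafr".

avwtnnfflhafr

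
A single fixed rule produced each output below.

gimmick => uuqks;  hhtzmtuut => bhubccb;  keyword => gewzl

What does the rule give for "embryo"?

Each output is the input with this applied: shift every letter 8 places forward in the alphabet (wrapping around), then delete the first 2 characters.
"embryo" → "mujzgw" → "jzgw".

jzgw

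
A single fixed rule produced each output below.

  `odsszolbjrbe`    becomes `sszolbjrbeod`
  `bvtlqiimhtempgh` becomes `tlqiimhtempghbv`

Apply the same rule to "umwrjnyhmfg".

wrjnyhmfgum

Looking at the pairs, the operation is to move the first 2 characters to the end (rotate left by 2).
"umwrjnyhmfg" → "wrjnyhmfgum".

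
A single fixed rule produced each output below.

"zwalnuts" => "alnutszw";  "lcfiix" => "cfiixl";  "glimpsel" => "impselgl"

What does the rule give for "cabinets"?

binetsca

Rule — move the last 2 characters to the front (rotate right by 2), then swap the front and back halves of the string.
"cabinets" → "tscabine" → "binetsca".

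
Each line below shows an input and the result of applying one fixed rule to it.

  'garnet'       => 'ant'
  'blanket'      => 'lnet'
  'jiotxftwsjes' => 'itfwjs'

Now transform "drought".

ruht

What's happening: swap each adjacent pair of characters (1↔2, 3↔4, ...), then keep every other character starting from the first (positions 1st, 3rd, 5th, ...).
Applying both steps to "drought": "rduohgt", then "ruht".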